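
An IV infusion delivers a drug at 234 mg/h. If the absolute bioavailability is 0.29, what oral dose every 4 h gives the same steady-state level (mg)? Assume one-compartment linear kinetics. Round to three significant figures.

3230 mg

To maintain the same Css, the systemic dosing rate must be unchanged: F·D/τ = infusion rate.
D = rate × τ / F = 234 × 4 / 0.29 = 3228 mg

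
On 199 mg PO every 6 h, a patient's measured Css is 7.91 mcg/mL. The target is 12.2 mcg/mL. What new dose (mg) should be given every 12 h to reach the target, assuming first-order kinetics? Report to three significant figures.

614 mg

For first-order elimination, Css ∝ F·D/(CL·τ); F and CL are unchanged, so Css ∝ D/τ.
D₂ = D₁ × (Css,target / Css,current) × (τ₂/τ₁) = 199 × (12.2/7.91) × (12/6) = 613.9 mg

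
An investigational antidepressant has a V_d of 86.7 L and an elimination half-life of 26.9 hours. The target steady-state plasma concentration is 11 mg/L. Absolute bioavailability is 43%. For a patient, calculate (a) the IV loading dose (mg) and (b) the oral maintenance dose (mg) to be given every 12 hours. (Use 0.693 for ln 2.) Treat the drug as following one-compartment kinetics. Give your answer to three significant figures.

LD = Vd × C = 86.70 × 11 = 953.7 mg
CL = 0.693 × Vd / t½ = 0.693 × 86.70 / 26.9 = 2.234 L/h
D = CL × Css × τ / F = 2.234 × 11 × 12 / 0.43 = 685.8 mg

(a) 954 mg; (b) 686 mg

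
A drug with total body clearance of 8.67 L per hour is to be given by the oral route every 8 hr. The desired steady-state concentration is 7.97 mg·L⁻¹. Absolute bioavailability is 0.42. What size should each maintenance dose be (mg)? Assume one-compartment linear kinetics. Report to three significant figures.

1320 mg

D = CL × Css × τ / F = 8.670 × 7.97 × 8 / 0.42 = 1316 mg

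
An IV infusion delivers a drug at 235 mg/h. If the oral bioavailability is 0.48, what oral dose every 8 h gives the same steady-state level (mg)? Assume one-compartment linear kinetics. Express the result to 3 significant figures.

To maintain the same Css, the systemic dosing rate must be unchanged: F·D/τ = infusion rate.
D = rate × τ / F = 235 × 8 / 0.48 = 3917 mg

3920 mg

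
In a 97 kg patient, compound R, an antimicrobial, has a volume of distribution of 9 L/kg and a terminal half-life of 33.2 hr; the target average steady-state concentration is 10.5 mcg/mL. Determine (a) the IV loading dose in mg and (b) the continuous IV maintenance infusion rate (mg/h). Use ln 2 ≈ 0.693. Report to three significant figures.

Total Vd = 9 × 97 = 873.0 L
LD = Vd × C = 873.0 × 10.5 = 9167 mg
CL = 0.693 × Vd / t½ = 0.693 × 873.0 / 33.2 = 18.22 L/h
Infusion rate = CL × Css = 18.22 × 10.5 = 191.3 mg/h

(a) 9170 mg; (b) 191 mg/h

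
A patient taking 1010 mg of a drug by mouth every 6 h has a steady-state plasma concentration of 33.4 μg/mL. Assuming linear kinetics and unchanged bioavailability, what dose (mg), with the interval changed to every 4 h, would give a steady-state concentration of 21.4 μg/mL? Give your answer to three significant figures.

For first-order elimination, Css ∝ F·D/(CL·τ); F and CL are unchanged, so Css ∝ D/τ.
D₂ = D₁ × (Css,target / Css,current) × (τ₂/τ₁) = 1010 × (21.4/33.4) × (4/6) = 431.4 mg

431 mg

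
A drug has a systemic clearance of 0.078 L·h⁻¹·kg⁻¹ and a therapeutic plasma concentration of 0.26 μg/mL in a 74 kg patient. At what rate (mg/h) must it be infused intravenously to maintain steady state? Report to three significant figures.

CL = 0.078 L·h⁻¹·kg⁻¹ × 74 kg = 5.772 L/h
Rate = CL × Css = 5.772 × 0.26 = 1.501 mg/h

1.50 mg/h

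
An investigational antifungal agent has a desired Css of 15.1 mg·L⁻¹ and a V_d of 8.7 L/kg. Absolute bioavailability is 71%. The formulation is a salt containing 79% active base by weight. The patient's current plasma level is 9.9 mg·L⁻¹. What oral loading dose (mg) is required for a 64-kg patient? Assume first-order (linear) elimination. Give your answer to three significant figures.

Vd = 8.7 L/kg × 64 kg = 556.8 L
Concentration deficit ΔC = 15.1 − 9.9 = 5.200 mg/L
LD = Vd × ΔC / F / S = 556.8 × 5.200 / 0.71 / 0.79 = 5162 mg

5160 mg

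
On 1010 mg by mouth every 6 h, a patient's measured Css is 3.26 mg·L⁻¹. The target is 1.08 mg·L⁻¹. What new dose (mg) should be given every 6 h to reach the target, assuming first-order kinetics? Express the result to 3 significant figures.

335 mg

With linear kinetics, Css is proportional to dose rate (D/τ) at fixed clearance.
D₂ = D₁ × (Css,target / Css,current) = 1010 × 1.08/3.26 = 334.6 mg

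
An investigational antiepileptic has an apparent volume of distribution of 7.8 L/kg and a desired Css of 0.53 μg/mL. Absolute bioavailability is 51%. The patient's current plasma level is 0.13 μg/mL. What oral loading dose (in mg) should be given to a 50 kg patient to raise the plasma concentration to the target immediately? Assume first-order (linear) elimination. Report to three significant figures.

Vd(total) = 50 kg × 7.8 L/kg = 390.0 L
Concentration deficit ΔC = 0.53 − 0.13 = 0.4000 mg/L
LD = Vd × ΔC / F = 390.0 × 0.4000 / 0.51 = 305.9 mg

306 mg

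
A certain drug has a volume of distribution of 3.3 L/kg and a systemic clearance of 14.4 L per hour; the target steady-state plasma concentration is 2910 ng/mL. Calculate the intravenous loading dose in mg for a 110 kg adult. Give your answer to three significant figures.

1060 mg

Vd(total) = 110 kg × 3.3 L/kg = 363.0 L
C = 2910 ng/mL = 2.910 mg/L
LD = Vd × C = 363.0 × 2.910 = 1056 mg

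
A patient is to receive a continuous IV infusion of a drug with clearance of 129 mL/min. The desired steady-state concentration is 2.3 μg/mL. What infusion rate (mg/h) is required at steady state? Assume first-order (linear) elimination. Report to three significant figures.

Convert clearance: 129 mL/min × 60 min/h ÷ 1000 mL/L = 7.740 L/h
Rate = CL × Css = 7.740 × 2.3 = 17.80 mg/h

17.8 mg/h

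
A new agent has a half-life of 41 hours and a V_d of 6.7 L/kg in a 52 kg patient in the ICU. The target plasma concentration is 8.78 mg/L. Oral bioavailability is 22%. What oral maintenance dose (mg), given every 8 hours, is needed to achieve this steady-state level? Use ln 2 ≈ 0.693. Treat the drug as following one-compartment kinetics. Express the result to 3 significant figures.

Vd(total) = 52 kg × 6.7 L/kg = 348.4 L
CL = ln 2 · Vd / t½ = 0.693 × 348.4 / 41 = 5.889 L/h
D = CL × Css × τ / F = 5.889 × 8.78 × 8 / 0.22 = 1880 mg

1880 mg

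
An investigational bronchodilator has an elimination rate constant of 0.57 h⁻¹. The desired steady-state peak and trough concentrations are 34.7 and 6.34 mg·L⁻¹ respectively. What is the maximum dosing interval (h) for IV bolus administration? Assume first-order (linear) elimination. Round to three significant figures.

2.98 h

Between IV bolus doses, concentration decays as C = C₀·e^(−kτ), so C_peak/C_trough = e^(kτ).
τ_max = ln(C_peak/C_trough) / k = ln(34.7/6.34) / 0.5700 = 1.700 / 0.5700 = 2.982 h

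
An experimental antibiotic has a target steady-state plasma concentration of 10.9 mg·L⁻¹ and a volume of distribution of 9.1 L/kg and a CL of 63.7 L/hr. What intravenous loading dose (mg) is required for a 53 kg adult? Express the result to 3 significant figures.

5260 mg

Vd(total) = 53 kg × 9.1 L/kg = 482.3 L
LD = Vd × C = 482.3 × 10.90 = 5257 mg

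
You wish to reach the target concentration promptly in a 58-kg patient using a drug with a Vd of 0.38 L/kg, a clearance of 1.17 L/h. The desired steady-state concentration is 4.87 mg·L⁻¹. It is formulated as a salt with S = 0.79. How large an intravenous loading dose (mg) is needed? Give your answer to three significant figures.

136 mg

Total Vd = 0.38 × 58 = 22.04 L
LD = Vd × C / S = 22.04 × 4.870 / 0.79 = 135.9 mg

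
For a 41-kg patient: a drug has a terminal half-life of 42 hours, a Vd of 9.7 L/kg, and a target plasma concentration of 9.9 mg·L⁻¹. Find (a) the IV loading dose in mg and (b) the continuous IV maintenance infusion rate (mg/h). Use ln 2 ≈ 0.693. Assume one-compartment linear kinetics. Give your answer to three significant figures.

(a) 3940 mg; (b) 65.0 mg/h

Total Vd = 9.7 × 41 = 397.7 L
LD = Vd × C = 397.7 × 9.9 = 3937 mg
CL = 0.693 × Vd / t½ = 0.693 × 397.7 / 42 = 6.562 L/h
Infusion rate = CL × Css = 6.562 × 9.9 = 64.96 mg/h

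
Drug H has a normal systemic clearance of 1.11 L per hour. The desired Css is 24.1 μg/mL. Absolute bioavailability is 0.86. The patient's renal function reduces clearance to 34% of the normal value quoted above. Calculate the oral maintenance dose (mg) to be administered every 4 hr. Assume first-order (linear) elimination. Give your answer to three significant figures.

42.3 mg

Patient clearance = 0.34 × 1.110 = 0.3774 L/h
D = CL × Css × τ / F = 0.3774 × 24.1 × 4 / 0.86 = 42.30 mg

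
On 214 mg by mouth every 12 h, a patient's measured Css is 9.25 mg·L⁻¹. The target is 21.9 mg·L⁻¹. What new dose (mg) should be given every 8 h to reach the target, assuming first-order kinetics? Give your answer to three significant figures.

With linear kinetics, Css is proportional to dose rate (D/τ) at fixed clearance.
D₂ = D₁ × (Css,target / Css,current) × (τ₂/τ₁) = 214 × (21.9/9.25) × (8/12) = 337.8 mg

338 mg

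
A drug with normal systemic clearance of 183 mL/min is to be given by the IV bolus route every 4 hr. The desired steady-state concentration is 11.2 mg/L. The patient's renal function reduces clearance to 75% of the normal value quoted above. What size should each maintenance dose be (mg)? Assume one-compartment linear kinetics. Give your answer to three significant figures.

369 mg

Convert clearance: 183 mL/min × 60 min/h ÷ 1000 mL/L = 10.98 L/h
Patient clearance = 0.75 × 10.98 = 8.235 L/h
At steady state, dose per interval replaces the amount cleared in that interval: D/τ = CL·Css.
D = CL × Css × τ = 8.235 × 11.2 × 4 = 368.9 mg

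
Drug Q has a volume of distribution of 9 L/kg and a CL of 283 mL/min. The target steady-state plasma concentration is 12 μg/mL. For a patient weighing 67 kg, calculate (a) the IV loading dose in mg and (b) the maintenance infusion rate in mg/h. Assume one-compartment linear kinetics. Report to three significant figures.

(a) 7240 mg; (b) 204 mg/h

Total Vd = 9 × 67 = 603.0 L
Loading dose = Vd × C = 603.0 × 12 = 7236 mg
CL = 283 mL/min = 283 × 0.06 = 16.98 L/h
Maintenance: replace elimination → rate = CL × Css = 16.98 × 12 = 203.8 mg/h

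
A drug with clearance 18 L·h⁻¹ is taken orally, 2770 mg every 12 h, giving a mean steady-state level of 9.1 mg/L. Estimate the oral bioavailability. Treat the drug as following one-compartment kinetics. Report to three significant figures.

0.710

F·D/τ = CL·Css at steady state → F = CL·Css·τ / D.
F = 18 × 9.1 × 12 / 2770 = 0.710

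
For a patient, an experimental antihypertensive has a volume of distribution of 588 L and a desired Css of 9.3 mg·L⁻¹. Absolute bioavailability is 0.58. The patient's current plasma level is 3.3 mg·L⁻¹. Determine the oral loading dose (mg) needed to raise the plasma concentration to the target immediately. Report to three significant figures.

6080 mg

The loading dose fills Vd to the target concentration.
Concentration deficit ΔC = 9.3 − 3.3 = 6.000 mg/L
LD = Vd × ΔC / F = 588.0 × 6.000 / 0.58 = 6083 mg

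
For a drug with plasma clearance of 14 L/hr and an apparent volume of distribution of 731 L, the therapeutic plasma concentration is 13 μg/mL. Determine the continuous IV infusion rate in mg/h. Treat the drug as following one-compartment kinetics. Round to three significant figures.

Maintenance depends on clearance, not Vd — rate in must match rate out.
R₀ = 14.00 × 13 = 182.0 mg/h

182 mg/h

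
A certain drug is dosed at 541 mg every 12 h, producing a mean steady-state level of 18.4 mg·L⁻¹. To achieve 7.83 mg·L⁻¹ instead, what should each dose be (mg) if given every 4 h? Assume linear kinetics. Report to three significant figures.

With linear kinetics, Css is proportional to dose rate (D/τ) at fixed clearance.
D₂ = D₁ × (Css,target / Css,current) × (τ₂/τ₁) = 541 × (7.83/18.4) × (4/12) = 76.74 mg

76.7 mg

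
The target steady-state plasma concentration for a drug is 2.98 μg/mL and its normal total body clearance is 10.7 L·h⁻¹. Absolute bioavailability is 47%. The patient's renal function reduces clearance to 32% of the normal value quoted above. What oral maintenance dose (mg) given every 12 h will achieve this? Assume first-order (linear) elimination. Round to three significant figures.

Patient clearance = 0.32 × 10.70 = 3.424 L/h
D = CL × Css × τ / F = 3.424 × 2.98 × 12 / 0.47 = 260.5 mg

261 mg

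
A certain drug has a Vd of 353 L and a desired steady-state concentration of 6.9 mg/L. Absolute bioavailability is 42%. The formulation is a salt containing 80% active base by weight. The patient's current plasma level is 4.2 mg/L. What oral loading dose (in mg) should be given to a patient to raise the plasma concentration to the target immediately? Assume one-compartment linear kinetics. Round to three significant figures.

Concentration deficit ΔC = 6.9 − 4.2 = 2.700 mg/L
LD = Vd × ΔC / F / S = 353.0 × 2.700 / 0.42 / 0.8 = 2837 mg

2840 mg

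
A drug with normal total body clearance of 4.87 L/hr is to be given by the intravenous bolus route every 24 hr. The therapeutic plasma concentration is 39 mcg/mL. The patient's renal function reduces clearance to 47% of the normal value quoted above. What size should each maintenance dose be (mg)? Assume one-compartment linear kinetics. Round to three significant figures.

Patient clearance = 0.47 × 4.870 = 2.289 L/h
D = CL × Css × τ = 2.289 × 39 × 24 = 2143 mg

2140 mg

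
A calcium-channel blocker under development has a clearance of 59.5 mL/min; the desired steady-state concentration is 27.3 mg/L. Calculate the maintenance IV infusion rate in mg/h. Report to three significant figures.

97.5 mg/h

CL = 59.5 mL/min × 60/1000 = 3.570 L/h
Rate = CL × Css = 3.570 × 27.3 = 97.46 mg/h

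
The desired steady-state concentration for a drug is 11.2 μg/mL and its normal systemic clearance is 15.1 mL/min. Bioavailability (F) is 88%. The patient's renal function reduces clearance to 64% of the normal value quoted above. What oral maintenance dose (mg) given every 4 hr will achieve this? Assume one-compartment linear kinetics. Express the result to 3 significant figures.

CL = 15.1 mL/min = 15.1 × 0.06 = 0.9060 L/h
Patient clearance = 0.64 × 0.9060 = 0.5798 L/h
D = CL × Css × τ / F = 0.5798 × 11.2 × 4 / 0.88 = 29.52 mg

29.5 mg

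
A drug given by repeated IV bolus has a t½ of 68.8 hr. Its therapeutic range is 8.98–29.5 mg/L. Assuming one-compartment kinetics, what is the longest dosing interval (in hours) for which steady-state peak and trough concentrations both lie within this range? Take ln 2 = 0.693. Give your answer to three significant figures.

k = 0.693 / t½ = 0.693 / 68.8 = 0.01007 h⁻¹
Between IV bolus doses, concentration decays as C = C₀·e^(−kτ), so C_peak/C_trough = e^(kτ).
τ_max = ln(C_peak/C_trough) / k = ln(29.5/8.98) / 0.01007 = 1.189 / 0.01007 = 118.1 h

118 h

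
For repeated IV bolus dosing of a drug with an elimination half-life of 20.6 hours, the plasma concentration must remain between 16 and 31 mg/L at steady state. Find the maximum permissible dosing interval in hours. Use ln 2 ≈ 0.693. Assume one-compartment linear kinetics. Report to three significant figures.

k = 0.693 / t½ = 0.693 / 20.6 = 0.03364 h⁻¹
Between IV bolus doses, concentration decays as C = C₀·e^(−kτ), so C_peak/C_trough = e^(kτ).
τ_max = ln(C_peak/C_trough) / k = ln(31/16) / 0.03364 = 0.6614 / 0.03364 = 19.66 h

19.7 h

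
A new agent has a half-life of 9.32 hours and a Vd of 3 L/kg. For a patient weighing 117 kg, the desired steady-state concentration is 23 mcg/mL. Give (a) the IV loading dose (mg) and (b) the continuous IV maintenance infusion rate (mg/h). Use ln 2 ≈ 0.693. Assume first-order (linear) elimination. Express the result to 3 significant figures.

(a) 8070 mg; (b) 600 mg/h

Vd = 3 L/kg × 117 kg = 351.0 L
LD = Vd × C = 351.0 × 23 = 8073 mg
CL = 0.693 × Vd / t½ = 0.693 × 351.0 / 9.32 = 26.10 L/h
Infusion rate = CL × Css = 26.10 × 23 = 600.3 mg/h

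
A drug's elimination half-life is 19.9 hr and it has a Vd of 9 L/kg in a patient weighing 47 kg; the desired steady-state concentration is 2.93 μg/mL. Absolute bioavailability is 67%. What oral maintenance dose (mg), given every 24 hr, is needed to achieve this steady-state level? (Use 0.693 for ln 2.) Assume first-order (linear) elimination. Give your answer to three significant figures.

1550 mg

Total Vd = 9 × 47 = 423.0 L
k = 0.693/19.9 = 0.03482 h⁻¹, so CL = k·Vd = 0.03482 × 423.0 = 14.73 L/h
D = CL × Css × τ / F = 14.73 × 2.93 × 24 / 0.67 = 1546 mg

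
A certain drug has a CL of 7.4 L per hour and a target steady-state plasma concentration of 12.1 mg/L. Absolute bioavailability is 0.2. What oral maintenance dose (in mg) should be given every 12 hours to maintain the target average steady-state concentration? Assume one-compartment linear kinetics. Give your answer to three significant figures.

D = CL × Css × τ / F = 7.400 × 12.1 × 12 / 0.2 = 5372 mg

5370 mg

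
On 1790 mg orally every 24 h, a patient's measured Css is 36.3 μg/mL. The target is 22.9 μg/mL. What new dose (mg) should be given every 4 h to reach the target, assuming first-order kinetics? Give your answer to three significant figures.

With linear kinetics, Css is proportional to dose rate (D/τ) at fixed clearance.
D₂ = D₁ × (Css,target / Css,current) × (τ₂/τ₁) = 1790 × (22.9/36.3) × (4/24) = 188.2 mg

188 mg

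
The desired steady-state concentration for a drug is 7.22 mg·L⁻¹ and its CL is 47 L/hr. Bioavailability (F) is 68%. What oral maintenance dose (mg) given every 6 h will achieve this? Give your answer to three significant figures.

2990 mg

D = CL × Css × τ / F = 47.00 × 7.22 × 6 / 0.68 = 2994 mg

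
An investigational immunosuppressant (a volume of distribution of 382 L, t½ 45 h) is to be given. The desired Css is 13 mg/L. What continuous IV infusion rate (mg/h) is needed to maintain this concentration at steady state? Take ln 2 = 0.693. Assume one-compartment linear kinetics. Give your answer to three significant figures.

76.5 mg/h

CL = ln 2 · Vd / t½ = 0.693 × 382.0 / 45 = 5.883 L/h
Infusion rate = CL × Css = 5.883 × 13 = 76.48 mg/h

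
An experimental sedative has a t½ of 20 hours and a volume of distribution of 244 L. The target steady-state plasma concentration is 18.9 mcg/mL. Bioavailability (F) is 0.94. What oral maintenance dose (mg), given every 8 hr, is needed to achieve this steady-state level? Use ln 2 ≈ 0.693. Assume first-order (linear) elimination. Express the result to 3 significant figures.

CL = 0.693 × Vd / t½ = 0.693 × 244.0 / 20 = 8.455 L/h
D = CL × Css × τ / F = 8.455 × 18.9 × 8 / 0.94 = 1360 mg

1360 mg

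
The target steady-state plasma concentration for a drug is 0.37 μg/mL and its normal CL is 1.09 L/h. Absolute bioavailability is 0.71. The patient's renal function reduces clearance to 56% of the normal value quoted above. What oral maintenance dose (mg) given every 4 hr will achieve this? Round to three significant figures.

Patient clearance = 0.56 × 1.090 = 0.6104 L/h
D = CL × Css × τ / F = 0.6104 × 0.37 × 4 / 0.71 = 1.272 mg

1.27 mg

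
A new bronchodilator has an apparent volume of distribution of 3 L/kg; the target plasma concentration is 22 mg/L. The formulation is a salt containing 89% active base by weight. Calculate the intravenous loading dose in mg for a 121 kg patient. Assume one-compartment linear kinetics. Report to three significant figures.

Vd(total) = 121 kg × 3 L/kg = 363.0 L
The loading dose fills Vd to the target concentration.
LD = Vd × C / S = 363.0 × 22.00 / 0.89 = 8973 mg

8970 mg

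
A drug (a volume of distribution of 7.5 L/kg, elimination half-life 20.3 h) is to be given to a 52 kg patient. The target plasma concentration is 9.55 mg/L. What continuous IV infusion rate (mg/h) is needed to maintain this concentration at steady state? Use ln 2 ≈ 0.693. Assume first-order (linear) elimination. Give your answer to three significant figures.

127 mg/h

Vd = 7.5 L/kg × 52 kg = 390.0 L
CL = ln 2 · Vd / t½ = 0.693 × 390.0 / 20.3 = 13.31 L/h
Infusion rate = CL × Css = 13.31 × 9.55 = 127.1 mg/h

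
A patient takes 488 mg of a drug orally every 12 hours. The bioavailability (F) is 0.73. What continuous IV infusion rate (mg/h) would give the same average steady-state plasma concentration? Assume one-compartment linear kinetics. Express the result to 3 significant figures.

Equivalent systemic input: infusion rate = F·D/τ.
Rate = 0.73 × 488 / 12 = 29.69 mg/h

29.7 mg/h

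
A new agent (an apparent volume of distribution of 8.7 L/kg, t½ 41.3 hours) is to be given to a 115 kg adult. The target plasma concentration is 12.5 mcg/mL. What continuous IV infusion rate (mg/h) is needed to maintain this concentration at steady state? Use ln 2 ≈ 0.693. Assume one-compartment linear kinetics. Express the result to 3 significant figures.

Vd(total) = 115 kg × 8.7 L/kg = 1001 L
k = 0.693/41.3 = 0.01678 h⁻¹, so CL = k·Vd = 0.01678 × 1001 = 16.80 L/h
Infusion rate = CL × Css = 16.80 × 12.5 = 210.0 mg/h

210 mg/h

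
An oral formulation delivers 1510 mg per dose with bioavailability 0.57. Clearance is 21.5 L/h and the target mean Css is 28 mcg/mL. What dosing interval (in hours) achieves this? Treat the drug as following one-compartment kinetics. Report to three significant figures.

F·D/τ = CL·Css → τ = F·D / (CL·Css).
τ = 0.57 × 1510 / (21.5 × 28) = 1.430 h

1.43 h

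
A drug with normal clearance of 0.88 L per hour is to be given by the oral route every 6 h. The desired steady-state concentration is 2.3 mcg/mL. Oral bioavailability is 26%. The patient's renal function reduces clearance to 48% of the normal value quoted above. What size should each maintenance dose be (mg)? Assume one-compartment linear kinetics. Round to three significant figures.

Patient clearance = 0.48 × 0.8800 = 0.4224 L/h
D = CL × Css × τ / F = 0.4224 × 2.3 × 6 / 0.26 = 22.42 mg

22.4 mg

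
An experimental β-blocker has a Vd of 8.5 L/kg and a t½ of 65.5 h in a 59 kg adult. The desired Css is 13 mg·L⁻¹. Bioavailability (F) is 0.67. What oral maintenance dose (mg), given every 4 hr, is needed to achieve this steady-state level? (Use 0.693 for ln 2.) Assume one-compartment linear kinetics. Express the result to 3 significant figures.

412 mg

Total Vd = 8.5 × 59 = 501.5 L
CL = 0.693 × Vd / t½ = 0.693 × 501.5 / 65.5 = 5.306 L/h
D = CL × Css × τ / F = 5.306 × 13 × 4 / 0.67 = 411.8 mg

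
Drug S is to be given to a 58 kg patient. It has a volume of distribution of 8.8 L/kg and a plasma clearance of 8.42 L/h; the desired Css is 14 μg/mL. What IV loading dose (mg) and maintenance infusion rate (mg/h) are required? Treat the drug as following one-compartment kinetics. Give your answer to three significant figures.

(a) 7150 mg; (b) 118 mg/h

Vd = 8.8 L/kg × 58 kg = 510.4 L
LD = Vd · C_target = 510.4 × 14 = 7146 mg
Maintenance infusion rate = CL × Css = 8.420 × 14 = 117.9 mg/h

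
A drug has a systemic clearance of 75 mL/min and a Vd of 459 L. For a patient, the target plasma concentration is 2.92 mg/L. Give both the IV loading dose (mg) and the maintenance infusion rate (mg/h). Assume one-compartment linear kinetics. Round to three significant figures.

Loading dose = Vd × C = 459.0 × 2.92 = 1340 mg
CL = 75 mL/min × 60/1000 = 4.500 L/h
Infusion rate = 4.500 L/h × 2.92 mg/L = 13.14 mg/h

(a) 1340 mg; (b) 13.1 mg/h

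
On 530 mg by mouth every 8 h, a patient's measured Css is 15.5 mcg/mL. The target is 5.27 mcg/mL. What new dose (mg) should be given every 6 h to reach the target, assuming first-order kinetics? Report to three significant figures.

135 mg

With linear kinetics, Css is proportional to dose rate (D/τ) at fixed clearance.
D₂ = D₁ × (Css,target / Css,current) × (τ₂/τ₁) = 530 × (5.27/15.5) × (6/8) = 135.2 mg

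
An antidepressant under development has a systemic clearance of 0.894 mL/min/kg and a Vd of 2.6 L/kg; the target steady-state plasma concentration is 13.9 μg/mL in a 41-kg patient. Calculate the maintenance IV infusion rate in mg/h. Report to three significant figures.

CL = 0.894 mL/min/kg × 41 kg = 36.65 mL/min = 36.65 × 60/1000 = 2.199 L/h
Infusion rate = CL · Css = 2.199 L/h × 13.9 mg/L = 30.57 mg/h

30.6 mg/h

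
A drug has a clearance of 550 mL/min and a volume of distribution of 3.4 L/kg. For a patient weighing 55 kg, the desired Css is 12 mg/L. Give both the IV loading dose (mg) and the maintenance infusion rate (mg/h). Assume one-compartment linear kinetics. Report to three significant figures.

Total Vd = 3.4 × 55 = 187.0 L
LD = Vd · C_target = 187.0 × 12 = 2244 mg
Convert clearance: 550 mL/min × 60 min/h ÷ 1000 mL/L = 33.00 L/h
Maintenance: replace elimination → rate = CL × Css = 33.00 × 12 = 396.0 mg/h

(a) 2240 mg; (b) 396 mg/h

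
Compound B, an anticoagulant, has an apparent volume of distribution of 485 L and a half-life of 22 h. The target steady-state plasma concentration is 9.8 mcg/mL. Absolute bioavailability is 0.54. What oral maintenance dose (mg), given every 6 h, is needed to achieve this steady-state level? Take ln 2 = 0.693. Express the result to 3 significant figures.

1660 mg

CL = ln 2 · Vd / t½ = 0.693 × 485.0 / 22 = 15.28 L/h
D = CL × Css × τ / F = 15.28 × 9.8 × 6 / 0.54 = 1664 mg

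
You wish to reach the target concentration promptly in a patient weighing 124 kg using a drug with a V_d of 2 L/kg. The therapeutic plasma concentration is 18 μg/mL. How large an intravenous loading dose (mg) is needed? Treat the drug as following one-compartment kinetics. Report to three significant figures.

Vd = 2 L/kg × 124 kg = 248.0 L
LD = Vd × C = 248.0 × 18.00 = 4464 mg

4460 mg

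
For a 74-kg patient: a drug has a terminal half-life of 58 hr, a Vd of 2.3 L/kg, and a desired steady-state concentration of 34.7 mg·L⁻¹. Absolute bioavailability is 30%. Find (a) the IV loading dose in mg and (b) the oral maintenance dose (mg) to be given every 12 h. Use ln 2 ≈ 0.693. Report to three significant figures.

Total Vd = 2.3 × 74 = 170.2 L
LD = Vd × C = 170.2 × 34.7 = 5906 mg
CL = 0.693 × Vd / t½ = 0.693 × 170.2 / 58 = 2.034 L/h
D = CL × Css × τ / F = 2.034 × 34.7 × 12 / 0.3 = 2823 mg

(a) 5910 mg; (b) 2820 mg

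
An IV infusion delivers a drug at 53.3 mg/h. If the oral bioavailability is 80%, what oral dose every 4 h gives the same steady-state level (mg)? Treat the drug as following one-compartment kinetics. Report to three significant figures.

To maintain the same Css, the systemic dosing rate must be unchanged: F·D/τ = infusion rate.
D = rate × τ / F = 53.3 × 4 / 0.8 = 266.5 mg

267 mg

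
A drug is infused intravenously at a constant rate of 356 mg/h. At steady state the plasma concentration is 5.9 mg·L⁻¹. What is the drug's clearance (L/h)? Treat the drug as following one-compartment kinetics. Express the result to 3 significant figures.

At steady state, infusion rate = CL × Css, so CL = rate / Css.
CL = 356 / 5.9 = 60.34 L/h

60.3 L/h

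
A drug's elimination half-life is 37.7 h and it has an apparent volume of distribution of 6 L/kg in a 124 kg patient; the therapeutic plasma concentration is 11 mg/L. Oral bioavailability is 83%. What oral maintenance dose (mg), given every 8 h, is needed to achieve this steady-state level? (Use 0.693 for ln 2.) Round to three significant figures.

1450 mg

Vd(total) = 124 kg × 6 L/kg = 744.0 L
CL = ln 2 · Vd / t½ = 0.693 × 744.0 / 37.7 = 13.68 L/h
D = CL × Css × τ / F = 13.68 × 11 × 8 / 0.83 = 1450 mg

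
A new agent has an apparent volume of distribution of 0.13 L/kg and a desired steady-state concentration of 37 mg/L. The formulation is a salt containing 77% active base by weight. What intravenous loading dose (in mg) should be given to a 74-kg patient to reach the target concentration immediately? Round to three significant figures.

462 mg

Vd = 0.13 L/kg × 74 kg = 9.620 L
The loading dose fills Vd to the target concentration.
LD = Vd × C / S = 9.620 × 37.00 / 0.77 = 462.3 mg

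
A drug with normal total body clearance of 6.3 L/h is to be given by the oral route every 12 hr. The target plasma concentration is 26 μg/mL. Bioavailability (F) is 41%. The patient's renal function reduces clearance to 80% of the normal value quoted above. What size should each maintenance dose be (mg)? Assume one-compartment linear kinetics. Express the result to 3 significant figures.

Patient clearance = 0.8 × 6.300 = 5.040 L/h
At steady state, dose per interval replaces the amount cleared in that interval: F·D/τ = CL·Css.
D = CL × Css × τ / F = 5.040 × 26 × 12 / 0.41 = 3835 mg

3840 mg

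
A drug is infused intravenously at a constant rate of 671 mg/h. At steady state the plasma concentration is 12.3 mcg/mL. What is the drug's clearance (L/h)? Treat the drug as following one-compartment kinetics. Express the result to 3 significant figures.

54.6 L/h

At steady state, infusion rate = CL × Css, so CL = rate / Css.
CL = 671 / 12.3 = 54.55 L/h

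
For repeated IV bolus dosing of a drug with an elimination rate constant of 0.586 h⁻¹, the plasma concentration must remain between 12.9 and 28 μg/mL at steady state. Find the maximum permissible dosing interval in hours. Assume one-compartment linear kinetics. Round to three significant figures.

Between IV bolus doses, concentration decays as C = C₀·e^(−kτ), so C_peak/C_trough = e^(kτ).
τ_max = ln(C_peak/C_trough) / k = ln(28/12.9) / 0.5860 = 0.7750 / 0.5860 = 1.323 h

1.32 h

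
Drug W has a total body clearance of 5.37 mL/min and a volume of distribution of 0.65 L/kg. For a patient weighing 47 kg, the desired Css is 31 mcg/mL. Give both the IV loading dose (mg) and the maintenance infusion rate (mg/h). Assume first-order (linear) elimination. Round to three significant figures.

Vd = 0.65 L/kg × 47 kg = 30.55 L
Loading: fill Vd to C_target → 30.55 L × 31 mg/L = 947.1 mg
Convert clearance: 5.37 mL/min × 60 min/h ÷ 1000 mL/L = 0.3222 L/h
Maintenance: replace elimination → rate = CL × Css = 0.3222 × 31 = 9.988 mg/h

(a) 947 mg; (b) 9.99 mg/h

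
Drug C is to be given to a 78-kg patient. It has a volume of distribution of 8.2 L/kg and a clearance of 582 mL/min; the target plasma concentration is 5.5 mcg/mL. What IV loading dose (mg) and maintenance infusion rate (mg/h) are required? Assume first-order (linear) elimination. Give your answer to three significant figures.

Vd(total) = 78 kg × 8.2 L/kg = 639.6 L
Loading: fill Vd to C_target → 639.6 L × 5.5 mg/L = 3518 mg
Convert clearance: 582 mL/min × 60 min/h ÷ 1000 mL/L = 34.92 L/h
Maintenance: replace elimination → rate = CL × Css = 34.92 × 5.5 = 192.1 mg/h

(a) 3520 mg; (b) 192 mg/h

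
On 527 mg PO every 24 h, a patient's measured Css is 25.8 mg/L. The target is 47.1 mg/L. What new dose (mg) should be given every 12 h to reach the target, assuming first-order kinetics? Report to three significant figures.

For first-order elimination, Css ∝ F·D/(CL·τ); F and CL are unchanged, so Css ∝ D/τ.
D₂ = D₁ × (Css,target / Css,current) × (τ₂/τ₁) = 527 × (47.1/25.8) × (12/24) = 481.0 mg

481 mg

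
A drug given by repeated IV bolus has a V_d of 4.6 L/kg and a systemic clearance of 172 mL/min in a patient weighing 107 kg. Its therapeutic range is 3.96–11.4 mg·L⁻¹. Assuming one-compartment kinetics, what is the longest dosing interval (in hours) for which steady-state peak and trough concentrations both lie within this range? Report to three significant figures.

Vd(total) = 107 kg × 4.6 L/kg = 492.2 L
CL = 172 mL/min = 172 × 0.06 = 10.32 L/h
k = CL / Vd = 10.32 / 492.2 = 0.02097 h⁻¹
Between IV bolus doses, concentration decays as C = C₀·e^(−kτ), so C_peak/C_trough = e^(kτ).
τ_max = ln(C_peak/C_trough) / k = ln(11.4/3.96) / 0.02097 = 1.057 / 0.02097 = 50.41 h

50.4 h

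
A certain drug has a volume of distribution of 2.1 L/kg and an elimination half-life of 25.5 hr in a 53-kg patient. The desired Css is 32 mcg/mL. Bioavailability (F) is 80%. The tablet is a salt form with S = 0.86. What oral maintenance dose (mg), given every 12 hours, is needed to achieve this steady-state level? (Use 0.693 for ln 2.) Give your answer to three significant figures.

1690 mg

Vd = 2.1 L/kg × 53 kg = 111.3 L
CL = 0.693 × Vd / t½ = 0.693 × 111.3 / 25.5 = 3.025 L/h
D = CL × Css × τ / F / S = 3.025 × 32 × 12 / 0.8 / 0.86 = 1688 mg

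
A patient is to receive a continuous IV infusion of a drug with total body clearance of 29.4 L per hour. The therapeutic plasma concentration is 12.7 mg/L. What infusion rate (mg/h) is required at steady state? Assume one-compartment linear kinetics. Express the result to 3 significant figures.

Infusion rate = CL · Css = 29.40 L/h × 12.7 mg/L = 373.4 mg/h

373 mg/h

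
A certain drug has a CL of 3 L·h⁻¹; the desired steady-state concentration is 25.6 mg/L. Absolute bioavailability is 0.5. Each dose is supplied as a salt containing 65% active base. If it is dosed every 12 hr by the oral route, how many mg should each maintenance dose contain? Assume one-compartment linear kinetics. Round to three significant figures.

2840 mg

At steady state, dose per interval replaces the amount cleared in that interval: F·S·D/τ = CL·Css.
D = CL × Css × τ / F / S = 3.000 × 25.6 × 12 / 0.5 / 0.65 = 2836 mg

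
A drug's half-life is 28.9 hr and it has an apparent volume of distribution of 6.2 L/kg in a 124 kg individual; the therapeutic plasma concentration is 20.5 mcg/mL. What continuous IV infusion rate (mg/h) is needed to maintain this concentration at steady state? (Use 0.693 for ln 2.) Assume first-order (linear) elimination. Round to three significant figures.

Vd(total) = 124 kg × 6.2 L/kg = 768.8 L
CL = 0.693 × Vd / t½ = 0.693 × 768.8 / 28.9 = 18.44 L/h
Infusion rate = CL × Css = 18.44 × 20.5 = 378.0 mg/h

378 mg/h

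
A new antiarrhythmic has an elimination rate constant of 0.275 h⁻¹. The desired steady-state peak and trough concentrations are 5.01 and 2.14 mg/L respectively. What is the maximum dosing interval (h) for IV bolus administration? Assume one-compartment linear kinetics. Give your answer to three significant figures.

3.09 h

Between IV bolus doses, concentration decays as C = C₀·e^(−kτ), so C_peak/C_trough = e^(kτ).
τ_max = ln(C_peak/C_trough) / k = ln(5.01/2.14) / 0.2750 = 0.8506 / 0.2750 = 3.093 h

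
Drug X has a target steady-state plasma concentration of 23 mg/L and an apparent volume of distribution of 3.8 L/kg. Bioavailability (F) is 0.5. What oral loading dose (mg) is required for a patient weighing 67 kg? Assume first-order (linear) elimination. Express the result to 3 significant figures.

11700 mg

Vd = 3.8 L/kg × 67 kg = 254.6 L
The loading dose fills Vd to the target concentration.
LD = Vd × C / F = 254.6 × 23.00 / 0.5 = 11710 mg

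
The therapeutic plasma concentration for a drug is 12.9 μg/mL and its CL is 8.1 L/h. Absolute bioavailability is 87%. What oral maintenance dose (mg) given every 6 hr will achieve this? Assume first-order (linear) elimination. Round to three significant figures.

At steady state, dose per interval replaces the amount cleared in that interval: F·D/τ = CL·Css.
D = CL × Css × τ / F = 8.100 × 12.9 × 6 / 0.87 = 720.6 mg

721 mg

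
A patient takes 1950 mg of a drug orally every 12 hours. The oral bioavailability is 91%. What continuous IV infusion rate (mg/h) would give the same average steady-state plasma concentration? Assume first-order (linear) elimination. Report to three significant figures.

148 mg/h

Equivalent systemic input: infusion rate = F·D/τ.
Rate = 0.91 × 1950 / 12 = 147.9 mg/h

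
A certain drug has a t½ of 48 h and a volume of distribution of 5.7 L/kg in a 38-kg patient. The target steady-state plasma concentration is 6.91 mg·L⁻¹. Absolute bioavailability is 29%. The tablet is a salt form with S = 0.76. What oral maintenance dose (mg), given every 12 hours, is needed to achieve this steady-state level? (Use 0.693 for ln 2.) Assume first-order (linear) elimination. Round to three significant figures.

1180 mg

Vd(total) = 38 kg × 5.7 L/kg = 216.6 L
CL = 0.693 × Vd / t½ = 0.693 × 216.6 / 48 = 3.127 L/h
D = CL × Css × τ / F / S = 3.127 × 6.91 × 12 / 0.29 / 0.76 = 1176 mg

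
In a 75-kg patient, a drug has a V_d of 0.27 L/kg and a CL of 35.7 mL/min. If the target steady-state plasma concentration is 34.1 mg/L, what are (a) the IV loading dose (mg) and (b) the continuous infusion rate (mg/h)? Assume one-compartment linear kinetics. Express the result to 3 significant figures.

Vd = 0.27 L/kg × 75 kg = 20.25 L
Loading dose = Vd × C = 20.25 × 34.1 = 690.5 mg
CL = 35.7 mL/min = 35.7 × 0.06 = 2.142 L/h
Maintenance infusion rate = CL × Css = 2.142 × 34.1 = 73.04 mg/h

(a) 691 mg; (b) 73.0 mg/h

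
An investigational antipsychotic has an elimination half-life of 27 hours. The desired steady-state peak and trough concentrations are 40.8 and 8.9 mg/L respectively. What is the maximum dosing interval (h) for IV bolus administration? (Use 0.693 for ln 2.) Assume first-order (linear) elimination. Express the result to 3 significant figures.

k = 0.693 / t½ = 0.693 / 27 = 0.02567 h⁻¹
Between IV bolus doses, concentration decays as C = C₀·e^(−kτ), so C_peak/C_trough = e^(kτ).
τ_max = ln(C_peak/C_trough) / k = ln(40.8/8.9) / 0.02567 = 1.523 / 0.02567 = 59.33 h

59.3 h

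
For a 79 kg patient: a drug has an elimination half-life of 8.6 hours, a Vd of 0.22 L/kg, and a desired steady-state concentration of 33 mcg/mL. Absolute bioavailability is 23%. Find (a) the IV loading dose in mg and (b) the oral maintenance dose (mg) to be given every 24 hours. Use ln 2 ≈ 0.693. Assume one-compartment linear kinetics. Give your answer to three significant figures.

Vd = 0.22 L/kg × 79 kg = 17.38 L
LD = Vd × C = 17.38 × 33 = 573.5 mg
CL = 0.693 × Vd / t½ = 0.693 × 17.38 / 8.6 = 1.401 L/h
D = CL × Css × τ / F = 1.401 × 33 × 24 / 0.23 = 4824 mg

(a) 574 mg; (b) 4820 mg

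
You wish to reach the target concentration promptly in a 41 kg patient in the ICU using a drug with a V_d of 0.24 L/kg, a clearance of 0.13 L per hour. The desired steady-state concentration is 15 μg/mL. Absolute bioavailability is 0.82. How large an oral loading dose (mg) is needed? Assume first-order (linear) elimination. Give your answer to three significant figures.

Vd = 0.24 L/kg × 41 kg = 9.840 L
Loading dose depends on Vd (not clearance): it fills the distribution volume.
LD = Vd × C / F = 9.840 × 15.00 / 0.82 = 180.0 mg

180 mg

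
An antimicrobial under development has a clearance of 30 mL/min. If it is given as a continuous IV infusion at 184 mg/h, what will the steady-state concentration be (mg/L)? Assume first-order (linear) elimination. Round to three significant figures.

102 mg/L

CL = 30 mL/min × 60/1000 = 1.800 L/h
Css = rate / CL = 184 / 1.800 = 102.2 mg/L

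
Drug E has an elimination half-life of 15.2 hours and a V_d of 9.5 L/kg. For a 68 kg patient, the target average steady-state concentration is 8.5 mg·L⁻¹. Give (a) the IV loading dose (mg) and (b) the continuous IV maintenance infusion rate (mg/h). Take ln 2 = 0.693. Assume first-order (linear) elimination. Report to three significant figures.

(a) 5490 mg; (b) 250 mg/h

Vd(total) = 68 kg × 9.5 L/kg = 646.0 L
LD = Vd × C = 646.0 × 8.5 = 5491 mg
CL = 0.693 × Vd / t½ = 0.693 × 646.0 / 15.2 = 29.45 L/h
Infusion rate = CL × Css = 29.45 × 8.5 = 250.3 mg/h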